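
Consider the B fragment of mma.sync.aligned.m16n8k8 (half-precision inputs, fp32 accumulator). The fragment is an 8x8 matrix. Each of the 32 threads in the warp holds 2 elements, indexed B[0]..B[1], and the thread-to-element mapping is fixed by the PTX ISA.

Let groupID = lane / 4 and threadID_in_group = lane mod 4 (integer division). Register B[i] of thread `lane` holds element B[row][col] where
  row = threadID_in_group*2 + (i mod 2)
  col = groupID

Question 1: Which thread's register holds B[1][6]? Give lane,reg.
24,1

c=6→G=6  r=1→T=0,p=1
L=6*4+0=24  i=1=1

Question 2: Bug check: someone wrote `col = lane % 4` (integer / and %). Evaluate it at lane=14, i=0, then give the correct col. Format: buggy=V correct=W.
buggy=2 correct=3

`lane % 4`[14,0]->2
lane 14->14/4=3, 14 mod 4=2
i=0  r:2·2+0->4  c:3
col: 2 vs 3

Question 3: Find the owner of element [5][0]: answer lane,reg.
c=0⇒gr=0  r=5⇒th=2,odd=1
L=0*4+2=2  i=1=1

2,1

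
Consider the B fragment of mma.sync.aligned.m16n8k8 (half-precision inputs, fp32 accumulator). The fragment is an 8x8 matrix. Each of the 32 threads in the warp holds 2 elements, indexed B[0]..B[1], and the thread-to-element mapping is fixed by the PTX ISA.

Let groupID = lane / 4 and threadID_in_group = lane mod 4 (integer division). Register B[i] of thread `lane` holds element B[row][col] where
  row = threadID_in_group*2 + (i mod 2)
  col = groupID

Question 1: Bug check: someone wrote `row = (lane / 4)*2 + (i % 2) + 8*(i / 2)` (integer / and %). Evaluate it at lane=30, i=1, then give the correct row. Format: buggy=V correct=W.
`(lane / 4)*2 + (i % 2) + 8*(i / 2)`[30,1]->15
L=30->g=30>>2=7, t=30&3=2
[1]->row 2·2+1=5  col g=7
row: 15 vs 5

buggy=15 correct=5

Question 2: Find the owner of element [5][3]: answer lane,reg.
c:3=>grp=3  r:5=>tig=2,lo=1
L=3*4+2=14  i=1=1

14,1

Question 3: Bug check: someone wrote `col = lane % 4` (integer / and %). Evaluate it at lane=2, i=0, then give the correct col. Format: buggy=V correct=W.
`lane % 4`[2,0]->2
lane 2->2/4=0, 2 mod 4=2
i=0  r:2·2+0->4  c:0
col: 2 vs 0

buggy=2 correct=0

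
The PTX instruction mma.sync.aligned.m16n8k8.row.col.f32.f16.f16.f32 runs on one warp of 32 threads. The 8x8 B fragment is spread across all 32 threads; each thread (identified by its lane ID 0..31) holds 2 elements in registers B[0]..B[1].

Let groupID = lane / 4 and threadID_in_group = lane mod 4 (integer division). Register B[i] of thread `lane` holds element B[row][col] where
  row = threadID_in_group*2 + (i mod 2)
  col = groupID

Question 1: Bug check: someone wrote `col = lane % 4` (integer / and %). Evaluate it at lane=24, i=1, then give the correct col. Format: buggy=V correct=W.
buggy=0 correct=6

`lane % 4`[24,1]->0
lane 24->24/4=6, 24 mod 4=0
i=1  r:2·0+1->1  c:6
col: 0 vs 6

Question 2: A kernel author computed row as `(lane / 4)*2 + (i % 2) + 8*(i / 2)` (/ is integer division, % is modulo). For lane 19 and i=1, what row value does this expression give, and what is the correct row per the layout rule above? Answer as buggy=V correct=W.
buggy=9 correct=7

`(lane / 4)*2 + (i % 2) + 8*(i / 2)`[19,1]→9
lane 19→19/4=4, 19 mod 4=3
i=1  r:2·3+1→7  c:4
row: 9 vs 7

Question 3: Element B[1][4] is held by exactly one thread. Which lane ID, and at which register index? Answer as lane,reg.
c: 4->gid=4  r: 1->tid=0,i&1=1
L=4*4+0=16  i=1=1

16,1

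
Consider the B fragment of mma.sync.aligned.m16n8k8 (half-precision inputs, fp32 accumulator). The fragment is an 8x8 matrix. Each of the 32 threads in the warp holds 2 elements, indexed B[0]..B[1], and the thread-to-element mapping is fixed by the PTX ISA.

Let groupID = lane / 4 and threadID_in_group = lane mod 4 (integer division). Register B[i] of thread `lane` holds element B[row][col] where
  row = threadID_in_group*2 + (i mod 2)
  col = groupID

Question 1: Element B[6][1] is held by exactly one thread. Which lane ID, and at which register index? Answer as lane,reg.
7,0

c=1→G=1  r=6→T=3,p=0
L=1*4+3=7  i=0=0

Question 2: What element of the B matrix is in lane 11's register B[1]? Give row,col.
L=11->gid=11>>2=2, tid=11&3=3
[1]->row 3·2+1=7  col gid=2

7,2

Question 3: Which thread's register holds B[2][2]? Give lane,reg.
9,0

c=2->g=2  r=2->t=1,b0=0
L=2*4+1=9  i=0=0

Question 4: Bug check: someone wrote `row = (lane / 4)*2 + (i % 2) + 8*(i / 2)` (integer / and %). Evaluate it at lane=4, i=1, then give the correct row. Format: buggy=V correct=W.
`(lane / 4)*2 + (i % 2) + 8*(i / 2)`[4,1]→3
4: G=1,T=0
[1] (0*2+1,1) = (1,1)
row: 3 vs 1

buggy=3 correct=1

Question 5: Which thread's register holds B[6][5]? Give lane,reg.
23,0

c:5=>grp=5  r:6=>tig=3,lo=0
L=5*4+3=23  i=0=0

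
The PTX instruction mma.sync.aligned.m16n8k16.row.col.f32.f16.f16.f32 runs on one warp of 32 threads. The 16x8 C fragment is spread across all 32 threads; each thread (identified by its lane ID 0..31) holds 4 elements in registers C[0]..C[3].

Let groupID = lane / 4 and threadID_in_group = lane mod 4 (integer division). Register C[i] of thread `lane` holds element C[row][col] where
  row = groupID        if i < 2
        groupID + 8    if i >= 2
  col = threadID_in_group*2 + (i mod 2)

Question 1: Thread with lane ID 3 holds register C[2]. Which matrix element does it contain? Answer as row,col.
8,6

lane 3: G=0 (3/4), T=3 (3%4)
i=2: r=0+8=8, c=3*2+0=6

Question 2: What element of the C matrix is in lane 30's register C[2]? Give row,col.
15,4

L=30=>grp=30>>2=7, tig=30&3=2
[2]=>row 7+8=15  col 2·2+0=4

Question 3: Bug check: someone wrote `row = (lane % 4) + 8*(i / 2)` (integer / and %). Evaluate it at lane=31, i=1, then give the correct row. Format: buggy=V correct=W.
`(lane % 4) + 8*(i / 2)`[31,1]=>3
lane 31: grp=7 (31/4), tig=3 (31%4)
i=1: r=7+0=7, c=3*2+1=7
row: 3 vs 7

buggy=3 correct=7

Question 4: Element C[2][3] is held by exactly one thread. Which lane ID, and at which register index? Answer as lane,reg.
r: 2->gid=2,r8=0  c: 3->tid=1,i&1=1
L=2*4+1=9  i=0*2+1=1

9,1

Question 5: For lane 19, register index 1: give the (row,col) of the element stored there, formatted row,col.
lane 19: gr=4 (19/4), th=3 (19%4)
i=1: r=4+0=4, c=3*2+1=7

4,7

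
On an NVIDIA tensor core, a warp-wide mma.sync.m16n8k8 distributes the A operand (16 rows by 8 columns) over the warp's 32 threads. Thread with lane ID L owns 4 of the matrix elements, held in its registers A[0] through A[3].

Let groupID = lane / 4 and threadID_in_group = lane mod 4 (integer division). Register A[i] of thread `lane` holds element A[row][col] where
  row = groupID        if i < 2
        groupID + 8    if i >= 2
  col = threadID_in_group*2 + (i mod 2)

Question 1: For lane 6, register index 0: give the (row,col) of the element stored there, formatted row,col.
lane 6⇒6/4=1, 6 mod 4=2
i=0  r:1+0⇒1  c:2·2+0⇒4

1,4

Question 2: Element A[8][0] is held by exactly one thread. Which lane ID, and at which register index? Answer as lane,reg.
r=8->g=0,rb=1  c=0->t=0,b0=0
L=0*4+0=0  i=1*2+0=2

0,2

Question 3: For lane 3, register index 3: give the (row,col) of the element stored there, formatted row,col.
3: grp=0,tig=3
[3] (0+8,3*2+1) = (8,7)

8,7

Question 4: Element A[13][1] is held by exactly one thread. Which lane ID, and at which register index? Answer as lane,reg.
20,3

r=13⇒gr=5,Rb=1  c=1⇒th=0,odd=1
L=5*4+0=20  i=1*2+1=3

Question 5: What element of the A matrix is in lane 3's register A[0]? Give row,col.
3: g=0,t=3
[0] (0+0,3*2+0) = (0,6)

0,6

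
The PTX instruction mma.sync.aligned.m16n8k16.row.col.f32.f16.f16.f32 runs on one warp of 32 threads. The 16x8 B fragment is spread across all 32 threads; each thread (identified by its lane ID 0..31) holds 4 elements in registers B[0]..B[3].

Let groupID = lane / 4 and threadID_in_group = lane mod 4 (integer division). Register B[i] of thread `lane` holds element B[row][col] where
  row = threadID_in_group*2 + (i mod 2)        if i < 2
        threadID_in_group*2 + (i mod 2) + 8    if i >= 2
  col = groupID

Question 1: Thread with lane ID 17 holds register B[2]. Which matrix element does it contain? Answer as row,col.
10,4

17: gr=4,th=1
[2] (1*2+0+8,4) = (10,4)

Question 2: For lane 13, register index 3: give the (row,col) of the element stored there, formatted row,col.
L=13->gid=13>>2=3, tid=13&3=1
[3]->row 1·2+1+8=11  col gid=3

11,3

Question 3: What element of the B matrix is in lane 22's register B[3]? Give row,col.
22: G=5,T=2
[3] (2*2+1+8,5) = (13,5)

13,5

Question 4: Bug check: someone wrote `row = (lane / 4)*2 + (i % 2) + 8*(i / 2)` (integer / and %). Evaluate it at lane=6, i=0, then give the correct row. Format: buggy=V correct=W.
buggy=2 correct=4

`(lane / 4)*2 + (i % 2) + 8*(i / 2)`[6,0]→2
lane 6→6/4=1, 6 mod 4=2
i=0  r:2·2+0+0→4  c:1
row: 2 vs 4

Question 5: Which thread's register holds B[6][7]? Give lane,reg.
c=7→G=7  r=6→rhi=0,T=3,p=0
L=7*4+3=31  i=0*2+0=0

31,0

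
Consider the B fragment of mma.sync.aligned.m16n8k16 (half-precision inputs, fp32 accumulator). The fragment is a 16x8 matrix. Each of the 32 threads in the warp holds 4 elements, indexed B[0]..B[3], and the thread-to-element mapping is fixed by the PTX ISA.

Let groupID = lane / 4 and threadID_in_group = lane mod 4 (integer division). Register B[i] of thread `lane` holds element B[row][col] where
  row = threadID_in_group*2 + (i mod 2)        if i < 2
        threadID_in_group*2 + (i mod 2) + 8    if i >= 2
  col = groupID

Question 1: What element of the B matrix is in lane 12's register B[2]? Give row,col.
lane 12→12/4=3, 12 mod 4=0
i=2  r:2·0+0+8→8  c:3

8,3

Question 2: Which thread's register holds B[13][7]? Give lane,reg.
c=7->g=7  r=13->rb=1,t=2,b0=1
L=7*4+2=30  i=1*2+1=3

30,3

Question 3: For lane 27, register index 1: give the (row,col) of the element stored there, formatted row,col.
L=27⇒gr=27>>2=6, th=27&3=3
[1]⇒row 3·2+1+0=7  col gr=6

7,6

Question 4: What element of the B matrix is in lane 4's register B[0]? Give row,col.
lane 4=>4/4=1, 4 mod 4=0
i=0  r:2·0+0+0=>0  c:1

0,1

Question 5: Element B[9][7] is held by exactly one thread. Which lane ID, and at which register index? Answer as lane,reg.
c: 7->gid=7  r: 9->r8=1,tid=0,i&1=1
L=7*4+0=28  i=1*2+1=3

28,3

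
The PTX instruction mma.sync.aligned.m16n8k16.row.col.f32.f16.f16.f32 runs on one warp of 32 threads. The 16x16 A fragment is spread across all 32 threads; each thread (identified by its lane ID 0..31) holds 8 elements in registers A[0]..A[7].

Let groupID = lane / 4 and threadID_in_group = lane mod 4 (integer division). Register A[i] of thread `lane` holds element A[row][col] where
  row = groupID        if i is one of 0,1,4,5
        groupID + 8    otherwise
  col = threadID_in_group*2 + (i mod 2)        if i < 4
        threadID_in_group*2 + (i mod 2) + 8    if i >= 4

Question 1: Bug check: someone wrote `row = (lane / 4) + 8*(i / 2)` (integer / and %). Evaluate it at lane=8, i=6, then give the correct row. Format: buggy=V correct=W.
`(lane / 4) + 8*(i / 2)`[8,6]→26
lane 8→8/4=2, 8 mod 4=0
i=6  r:2+8→10  c:2·0+0+8→8
row: 26 vs 10

buggy=26 correct=10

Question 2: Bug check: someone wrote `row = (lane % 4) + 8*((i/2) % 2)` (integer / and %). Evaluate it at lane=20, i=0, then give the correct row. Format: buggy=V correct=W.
`(lane % 4) + 8*((i/2) % 2)`[20,0]->0
L=20->g=20>>2=5, t=20&3=0
[0]->row 5+0=5  col 0·2+0+0=0
row: 0 vs 5

buggy=0 correct=5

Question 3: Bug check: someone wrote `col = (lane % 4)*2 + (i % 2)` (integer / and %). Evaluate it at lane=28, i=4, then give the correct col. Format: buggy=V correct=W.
buggy=0 correct=8

`(lane % 4)*2 + (i % 2)`[28,4]->0
L=28->gid=28>>2=7, tid=28&3=0
[4]->row 7+0=7  col 0·2+0+8=8
col: 0 vs 8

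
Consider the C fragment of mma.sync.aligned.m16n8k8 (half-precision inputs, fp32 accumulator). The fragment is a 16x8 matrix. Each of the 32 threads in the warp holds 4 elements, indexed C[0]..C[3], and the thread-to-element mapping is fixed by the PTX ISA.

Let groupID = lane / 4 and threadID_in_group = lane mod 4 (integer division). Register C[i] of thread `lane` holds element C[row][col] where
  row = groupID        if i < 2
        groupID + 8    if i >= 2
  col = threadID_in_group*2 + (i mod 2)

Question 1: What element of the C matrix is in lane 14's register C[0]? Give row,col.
3,4

lane 14=>14/4=3, 14 mod 4=2
i=0  r:3+0=>3  c:2·2+0=>4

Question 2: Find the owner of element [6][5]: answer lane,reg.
26,1

r:6=>grp=6,rB=0  c:5=>tig=2,lo=1
L=6*4+2=26  i=0*2+1=1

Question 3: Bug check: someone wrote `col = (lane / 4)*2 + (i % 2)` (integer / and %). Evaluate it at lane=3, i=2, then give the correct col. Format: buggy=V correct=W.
buggy=0 correct=6

`(lane / 4)*2 + (i % 2)`[3,2]->0
L=3->gid=3>>2=0, tid=3&3=3
[2]->row 0+8=8  col 3·2+0=6
col: 0 vs 6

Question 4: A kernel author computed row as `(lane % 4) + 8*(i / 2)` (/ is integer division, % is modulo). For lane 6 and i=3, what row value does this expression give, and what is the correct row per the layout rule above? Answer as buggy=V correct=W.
buggy=10 correct=9

`(lane % 4) + 8*(i / 2)`[6,3]->10
lane 6: gid=1 (6/4), tid=2 (6%4)
i=3: r=1+8=9, c=2*2+1=5
row: 10 vs 9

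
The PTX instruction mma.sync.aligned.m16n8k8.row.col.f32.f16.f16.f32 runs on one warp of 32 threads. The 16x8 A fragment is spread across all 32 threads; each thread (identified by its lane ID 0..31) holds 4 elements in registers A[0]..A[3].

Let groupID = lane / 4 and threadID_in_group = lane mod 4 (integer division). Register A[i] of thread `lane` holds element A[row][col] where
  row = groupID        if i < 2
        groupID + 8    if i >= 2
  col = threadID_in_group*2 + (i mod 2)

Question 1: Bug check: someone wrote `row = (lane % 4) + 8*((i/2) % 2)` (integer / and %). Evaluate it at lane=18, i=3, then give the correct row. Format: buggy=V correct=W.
`(lane % 4) + 8*((i/2) % 2)`[18,3]=>10
L=18=>grp=18>>2=4, tig=18&3=2
[3]=>row 4+8=12  col 2·2+1=5
row: 10 vs 12

buggy=10 correct=12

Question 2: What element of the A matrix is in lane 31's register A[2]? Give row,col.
31: g=7,t=3
[2] (7+8,3*2+0) = (15,6)

15,6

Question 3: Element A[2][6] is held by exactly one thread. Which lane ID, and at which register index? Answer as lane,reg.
r=2→G=2,rhi=0  c=6→T=3,p=0
L=2*4+3=11  i=0*2+0=0

11,0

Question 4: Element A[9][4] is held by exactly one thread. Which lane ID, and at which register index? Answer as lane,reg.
r=9⇒gr=1,Rb=1  c=4⇒th=2,odd=0
L=1*4+2=6  i=1*2+0=2

6,2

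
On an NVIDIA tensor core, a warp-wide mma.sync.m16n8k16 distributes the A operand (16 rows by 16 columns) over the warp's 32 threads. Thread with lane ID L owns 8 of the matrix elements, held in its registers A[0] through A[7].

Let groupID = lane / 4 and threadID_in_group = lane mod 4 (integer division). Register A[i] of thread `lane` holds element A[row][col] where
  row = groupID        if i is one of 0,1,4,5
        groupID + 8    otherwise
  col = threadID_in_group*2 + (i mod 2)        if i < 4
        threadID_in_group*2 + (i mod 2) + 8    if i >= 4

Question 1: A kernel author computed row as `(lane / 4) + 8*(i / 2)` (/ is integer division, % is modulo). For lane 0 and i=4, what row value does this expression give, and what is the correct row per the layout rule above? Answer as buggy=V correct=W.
buggy=16 correct=0

`(lane / 4) + 8*(i / 2)`[0,4]->16
L=0->gid=0>>2=0, tid=0&3=0
[4]->row 0+0=0  col 0·2+0+8=8
row: 16 vs 0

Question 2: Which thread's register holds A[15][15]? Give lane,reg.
r=15->g=7,rb=1  c=15->cb=1,t=3,b0=1
L=7*4+3=31  i=1*4+1*2+1=7

31,7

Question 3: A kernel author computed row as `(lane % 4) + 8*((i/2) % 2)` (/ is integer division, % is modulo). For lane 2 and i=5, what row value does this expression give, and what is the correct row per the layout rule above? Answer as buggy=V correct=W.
buggy=2 correct=0

`(lane % 4) + 8*((i/2) % 2)`[2,5]→2
lane 2: G=0 (2/4), T=2 (2%4)
i=5: r=0+0=0, c=2*2+1+8=13
row: 2 vs 0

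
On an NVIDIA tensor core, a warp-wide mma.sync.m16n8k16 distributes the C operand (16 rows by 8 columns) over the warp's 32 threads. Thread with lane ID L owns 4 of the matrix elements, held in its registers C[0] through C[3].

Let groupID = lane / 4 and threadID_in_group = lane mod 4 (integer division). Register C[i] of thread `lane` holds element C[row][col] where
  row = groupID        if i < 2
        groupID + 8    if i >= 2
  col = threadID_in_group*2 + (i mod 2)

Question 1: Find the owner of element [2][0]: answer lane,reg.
r=2->g=2,rb=0  c=0->t=0,b0=0
L=2*4+0=8  i=0*2+0=0

8,0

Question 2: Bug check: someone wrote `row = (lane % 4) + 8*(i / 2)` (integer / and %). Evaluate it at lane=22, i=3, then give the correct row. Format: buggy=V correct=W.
`(lane % 4) + 8*(i / 2)`[22,3]=>10
lane 22: grp=5 (22/4), tig=2 (22%4)
i=3: r=5+8=13, c=2*2+1=5
row: 10 vs 13

buggy=10 correct=13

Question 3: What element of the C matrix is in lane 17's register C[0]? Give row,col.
L=17→G=17>>2=4, T=17&3=1
[0]→row 4+0=4  col 1·2+0=2

4,2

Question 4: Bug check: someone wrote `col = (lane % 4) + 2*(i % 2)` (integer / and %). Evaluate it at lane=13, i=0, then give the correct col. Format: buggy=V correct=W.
buggy=1 correct=2

`(lane % 4) + 2*(i % 2)`[13,0]->1
lane 13->13/4=3, 13 mod 4=1
i=0  r:3+0->3  c:2·1+0->2
col: 1 vs 2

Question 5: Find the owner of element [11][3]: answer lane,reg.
r=11→G=3,rhi=1  c=3→T=1,p=1
L=3*4+1=13  i=1*2+1=3

13,3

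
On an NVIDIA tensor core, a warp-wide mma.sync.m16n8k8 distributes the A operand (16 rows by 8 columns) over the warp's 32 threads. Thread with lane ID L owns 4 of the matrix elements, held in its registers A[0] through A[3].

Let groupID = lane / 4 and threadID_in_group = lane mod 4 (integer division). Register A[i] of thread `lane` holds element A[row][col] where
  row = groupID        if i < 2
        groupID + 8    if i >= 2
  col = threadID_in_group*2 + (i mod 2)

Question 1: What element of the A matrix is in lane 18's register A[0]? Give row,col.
4,4

lane 18: gr=4 (18/4), th=2 (18%4)
i=0: r=4+0=4, c=2*2+0=4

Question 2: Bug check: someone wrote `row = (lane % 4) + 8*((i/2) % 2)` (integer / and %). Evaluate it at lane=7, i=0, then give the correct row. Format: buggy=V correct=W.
buggy=3 correct=1

`(lane % 4) + 8*((i/2) % 2)`[7,0]⇒3
lane 7: gr=1 (7/4), th=3 (7%4)
i=0: r=1+0=1, c=3*2+0=6
row: 3 vs 1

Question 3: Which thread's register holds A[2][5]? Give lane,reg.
10,1

r=2→G=2,rhi=0  c=5→T=2,p=1
L=2*4+2=10  i=0*2+1=1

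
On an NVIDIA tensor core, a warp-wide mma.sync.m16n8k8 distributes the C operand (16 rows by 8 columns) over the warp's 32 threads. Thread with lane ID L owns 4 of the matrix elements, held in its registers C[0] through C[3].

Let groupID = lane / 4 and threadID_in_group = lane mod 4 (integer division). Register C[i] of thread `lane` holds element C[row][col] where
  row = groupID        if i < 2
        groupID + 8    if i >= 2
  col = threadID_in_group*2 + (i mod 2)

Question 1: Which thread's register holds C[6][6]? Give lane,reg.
r=6⇒gr=6,Rb=0  c=6⇒th=3,odd=0
L=6*4+3=27  i=0*2+0=0

27,0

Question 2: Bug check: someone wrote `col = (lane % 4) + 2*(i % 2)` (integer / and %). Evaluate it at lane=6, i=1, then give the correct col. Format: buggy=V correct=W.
buggy=4 correct=5

`(lane % 4) + 2*(i % 2)`[6,1]->4
lane 6->6/4=1, 6 mod 4=2
i=1  r:1+0->1  c:2·2+1->5
col: 4 vs 5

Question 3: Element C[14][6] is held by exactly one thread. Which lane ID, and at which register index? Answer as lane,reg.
27,2

r=14→G=6,rhi=1  c=6→T=3,p=0
L=6*4+3=27  i=1*2+0=2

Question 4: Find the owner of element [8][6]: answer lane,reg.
3,2

r:8=>grp=0,rB=1  c:6=>tig=3,lo=0
L=0*4+3=3  i=1*2+0=2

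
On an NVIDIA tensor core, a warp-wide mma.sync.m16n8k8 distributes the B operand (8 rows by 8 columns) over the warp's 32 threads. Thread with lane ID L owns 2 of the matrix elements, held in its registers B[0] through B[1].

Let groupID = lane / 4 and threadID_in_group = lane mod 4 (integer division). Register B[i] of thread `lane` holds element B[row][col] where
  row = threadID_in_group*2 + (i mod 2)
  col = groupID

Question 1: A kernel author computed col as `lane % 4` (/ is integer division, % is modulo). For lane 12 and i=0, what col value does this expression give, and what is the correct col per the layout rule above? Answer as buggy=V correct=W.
buggy=0 correct=3

`lane % 4`[12,0]->0
lane 12: g=3 (12/4), t=0 (12%4)
i=0: r=0*2+0=0, c=g=3
col: 0 vs 3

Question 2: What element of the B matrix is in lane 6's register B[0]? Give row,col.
lane 6=>6/4=1, 6 mod 4=2
i=0  r:2·2+0=>4  c:1

4,1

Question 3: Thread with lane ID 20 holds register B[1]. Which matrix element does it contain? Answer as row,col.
lane 20→20/4=5, 20 mod 4=0
i=1  r:2·0+1→1  c:5

1,5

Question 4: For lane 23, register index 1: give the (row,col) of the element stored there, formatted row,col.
lane 23: G=5 (23/4), T=3 (23%4)
i=1: r=3*2+1=7, c=G=5

7,5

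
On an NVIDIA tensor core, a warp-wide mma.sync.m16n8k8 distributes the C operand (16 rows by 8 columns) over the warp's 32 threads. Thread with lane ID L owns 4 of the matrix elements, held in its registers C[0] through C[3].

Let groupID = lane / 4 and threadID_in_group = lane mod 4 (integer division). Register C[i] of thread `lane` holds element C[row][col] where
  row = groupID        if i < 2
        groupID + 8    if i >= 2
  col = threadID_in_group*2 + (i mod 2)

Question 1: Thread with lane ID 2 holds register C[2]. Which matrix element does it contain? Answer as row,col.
lane 2→2/4=0, 2 mod 4=2
i=2  r:0+8→8  c:2·2+0→4

8,4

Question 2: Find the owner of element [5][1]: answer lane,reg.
20,1

r=5->g=5,rb=0  c=1->t=0,b0=1
L=5*4+0=20  i=0*2+1=1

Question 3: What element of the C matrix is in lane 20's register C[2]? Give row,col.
L=20→G=20>>2=5, T=20&3=0
[2]→row 5+8=13  col 0·2+0=0

13,0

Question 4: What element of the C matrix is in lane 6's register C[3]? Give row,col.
lane 6: gid=1 (6/4), tid=2 (6%4)
i=3: r=1+8=9, c=2*2+1=5

9,5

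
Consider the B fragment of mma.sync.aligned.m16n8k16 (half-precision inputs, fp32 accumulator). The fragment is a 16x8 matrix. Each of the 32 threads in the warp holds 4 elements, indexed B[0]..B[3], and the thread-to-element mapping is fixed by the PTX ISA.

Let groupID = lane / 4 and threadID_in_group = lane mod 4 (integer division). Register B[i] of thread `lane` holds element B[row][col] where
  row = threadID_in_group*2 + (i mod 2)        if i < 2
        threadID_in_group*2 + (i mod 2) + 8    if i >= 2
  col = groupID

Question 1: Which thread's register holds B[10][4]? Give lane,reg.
c=4⇒gr=4  r=10⇒Rb=1,th=1,odd=0
L=4*4+1=17  i=1*2+0=2

17,2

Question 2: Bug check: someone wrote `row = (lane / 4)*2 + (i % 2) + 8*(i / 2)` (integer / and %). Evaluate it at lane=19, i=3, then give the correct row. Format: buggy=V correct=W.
`(lane / 4)*2 + (i % 2) + 8*(i / 2)`[19,3]→17
19: G=4,T=3
[3] (3*2+1+8,4) = (15,4)
row: 17 vs 15

buggy=17 correct=15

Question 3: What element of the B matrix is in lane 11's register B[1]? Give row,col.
7,2

L=11⇒gr=11>>2=2, th=11&3=3
[1]⇒row 3·2+1+0=7  col gr=2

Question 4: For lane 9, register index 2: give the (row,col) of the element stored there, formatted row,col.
lane 9->9/4=2, 9 mod 4=1
i=2  r:2·1+0+8->10  c:2

10,2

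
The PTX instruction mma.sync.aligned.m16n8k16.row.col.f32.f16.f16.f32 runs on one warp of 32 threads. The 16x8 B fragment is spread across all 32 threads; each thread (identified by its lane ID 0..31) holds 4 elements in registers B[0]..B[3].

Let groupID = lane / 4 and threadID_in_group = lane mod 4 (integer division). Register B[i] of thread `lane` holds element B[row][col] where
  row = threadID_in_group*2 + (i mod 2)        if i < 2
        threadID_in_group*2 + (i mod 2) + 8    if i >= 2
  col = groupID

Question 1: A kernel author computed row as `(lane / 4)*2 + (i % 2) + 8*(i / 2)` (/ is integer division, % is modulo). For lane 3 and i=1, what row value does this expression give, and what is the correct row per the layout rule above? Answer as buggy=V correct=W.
`(lane / 4)*2 + (i % 2) + 8*(i / 2)`[3,1]⇒1
3: gr=0,th=3
[1] (3*2+1+0,0) = (7,0)
row: 1 vs 7

buggy=1 correct=7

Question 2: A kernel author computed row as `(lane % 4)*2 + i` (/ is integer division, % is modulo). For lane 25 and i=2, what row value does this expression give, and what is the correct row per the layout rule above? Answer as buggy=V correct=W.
`(lane % 4)*2 + i`[25,2]->4
L=25->g=25>>2=6, t=25&3=1
[2]->row 1·2+0+8=10  col g=6
row: 4 vs 10

buggy=4 correct=10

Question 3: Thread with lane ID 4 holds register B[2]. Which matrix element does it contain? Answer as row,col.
lane 4: gid=1 (4/4), tid=0 (4%4)
i=2: r=0*2+0+8=8, c=gid=1

8,1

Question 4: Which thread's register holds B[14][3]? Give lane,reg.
c: 3->gid=3  r: 14->r8=1,tid=3,i&1=0
L=3*4+3=15  i=1*2+0=2

15,2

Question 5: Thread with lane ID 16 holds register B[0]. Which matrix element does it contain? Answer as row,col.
0,4

lane 16=>16/4=4, 16 mod 4=0
i=0  r:2·0+0+0=>0  c:4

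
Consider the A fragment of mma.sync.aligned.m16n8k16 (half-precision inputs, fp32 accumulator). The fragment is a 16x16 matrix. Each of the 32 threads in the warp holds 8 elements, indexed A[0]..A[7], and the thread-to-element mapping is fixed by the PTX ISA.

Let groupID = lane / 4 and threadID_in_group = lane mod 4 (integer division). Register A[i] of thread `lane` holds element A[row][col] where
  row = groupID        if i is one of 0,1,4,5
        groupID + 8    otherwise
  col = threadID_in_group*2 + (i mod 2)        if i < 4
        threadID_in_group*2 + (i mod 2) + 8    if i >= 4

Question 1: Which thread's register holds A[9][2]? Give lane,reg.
r=9->g=1,rb=1  c=2->cb=0,t=1,b0=0
L=1*4+1=5  i=0*4+1*2+0=2

5,2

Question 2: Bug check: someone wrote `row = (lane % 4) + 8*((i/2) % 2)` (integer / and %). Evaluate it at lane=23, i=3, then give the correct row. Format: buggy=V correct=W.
`(lane % 4) + 8*((i/2) % 2)`[23,3]=>11
lane 23: grp=5 (23/4), tig=3 (23%4)
i=3: r=5+8=13, c=3*2+1+0=7
row: 11 vs 13

buggy=11 correct=13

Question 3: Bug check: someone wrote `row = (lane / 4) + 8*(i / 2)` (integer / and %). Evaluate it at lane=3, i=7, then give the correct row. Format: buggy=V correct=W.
`(lane / 4) + 8*(i / 2)`[3,7]=>24
3: grp=0,tig=3
[7] (0+8,3*2+1+8) = (8,15)
row: 24 vs 8

buggy=24 correct=8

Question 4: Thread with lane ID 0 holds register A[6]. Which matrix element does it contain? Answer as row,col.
L=0⇒gr=0>>2=0, th=0&3=0
[6]⇒row 0+8=8  col 0·2+0+8=8

8,8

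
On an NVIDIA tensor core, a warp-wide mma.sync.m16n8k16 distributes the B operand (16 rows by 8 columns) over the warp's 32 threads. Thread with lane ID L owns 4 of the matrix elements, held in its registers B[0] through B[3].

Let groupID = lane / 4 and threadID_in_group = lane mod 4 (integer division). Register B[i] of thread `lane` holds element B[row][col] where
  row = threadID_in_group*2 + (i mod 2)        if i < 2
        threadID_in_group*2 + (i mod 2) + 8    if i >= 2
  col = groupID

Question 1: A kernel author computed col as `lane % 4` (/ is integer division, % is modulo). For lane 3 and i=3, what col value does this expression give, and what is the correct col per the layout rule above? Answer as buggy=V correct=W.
`lane % 4`[3,3]=>3
lane 3=>3/4=0, 3 mod 4=3
i=3  r:2·3+1+8=>15  c:0
col: 3 vs 0

buggy=3 correct=0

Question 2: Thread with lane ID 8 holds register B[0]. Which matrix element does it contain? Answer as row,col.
0,2

L=8=>grp=8>>2=2, tig=8&3=0
[0]=>row 0·2+0+0=0  col grp=2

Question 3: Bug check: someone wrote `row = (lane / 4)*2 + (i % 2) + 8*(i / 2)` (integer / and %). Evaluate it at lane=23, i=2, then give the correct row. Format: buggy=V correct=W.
buggy=18 correct=14

`(lane / 4)*2 + (i % 2) + 8*(i / 2)`[23,2]⇒18
lane 23⇒23/4=5, 23 mod 4=3
i=2  r:2·3+0+8⇒14  c:5
row: 18 vs 14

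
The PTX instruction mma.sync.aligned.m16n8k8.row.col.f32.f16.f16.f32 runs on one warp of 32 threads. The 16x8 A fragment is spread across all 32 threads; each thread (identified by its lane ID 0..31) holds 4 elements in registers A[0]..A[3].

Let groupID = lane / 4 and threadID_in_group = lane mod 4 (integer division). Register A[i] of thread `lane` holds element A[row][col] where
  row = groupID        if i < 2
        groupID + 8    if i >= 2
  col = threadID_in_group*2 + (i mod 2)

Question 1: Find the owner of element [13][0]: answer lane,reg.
20,2

r=13->g=5,rb=1  c=0->t=0,b0=0
L=5*4+0=20  i=1*2+0=2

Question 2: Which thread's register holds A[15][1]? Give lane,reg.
r=15⇒gr=7,Rb=1  c=1⇒th=0,odd=1
L=7*4+0=28  i=1*2+1=3

28,3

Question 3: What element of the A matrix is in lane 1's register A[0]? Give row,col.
1: gid=0,tid=1
[0] (0+0,1*2+0) = (0,2)

0,2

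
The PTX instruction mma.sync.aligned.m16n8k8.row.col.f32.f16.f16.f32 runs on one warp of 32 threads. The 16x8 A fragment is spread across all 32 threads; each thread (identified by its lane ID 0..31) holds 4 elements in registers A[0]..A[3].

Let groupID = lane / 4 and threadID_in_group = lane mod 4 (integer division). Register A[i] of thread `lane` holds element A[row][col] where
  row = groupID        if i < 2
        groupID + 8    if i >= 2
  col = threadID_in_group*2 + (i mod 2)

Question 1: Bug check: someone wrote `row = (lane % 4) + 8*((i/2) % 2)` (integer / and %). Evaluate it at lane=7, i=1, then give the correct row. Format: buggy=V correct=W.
`(lane % 4) + 8*((i/2) % 2)`[7,1]->3
L=7->gid=7>>2=1, tid=7&3=3
[1]->row 1+0=1  col 3·2+1=7
row: 3 vs 1

buggy=3 correct=1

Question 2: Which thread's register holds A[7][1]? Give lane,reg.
28,1

r: 7->gid=7,r8=0  c: 1->tid=0,i&1=1
L=7*4+0=28  i=0*2+1=1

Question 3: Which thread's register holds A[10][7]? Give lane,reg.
r=10->g=2,rb=1  c=7->t=3,b0=1
L=2*4+3=11  i=1*2+1=3

11,3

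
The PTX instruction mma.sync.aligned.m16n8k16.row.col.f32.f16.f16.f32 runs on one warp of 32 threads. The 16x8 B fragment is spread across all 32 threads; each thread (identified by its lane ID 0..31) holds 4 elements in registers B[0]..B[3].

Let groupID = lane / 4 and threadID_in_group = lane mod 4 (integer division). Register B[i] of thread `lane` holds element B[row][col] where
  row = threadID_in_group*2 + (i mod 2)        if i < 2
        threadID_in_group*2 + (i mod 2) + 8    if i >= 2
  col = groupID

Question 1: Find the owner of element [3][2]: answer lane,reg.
c: 2->gid=2  r: 3->r8=0,tid=1,i&1=1
L=2*4+1=9  i=0*2+1=1

9,1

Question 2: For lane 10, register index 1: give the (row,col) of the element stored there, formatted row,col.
10: gid=2,tid=2
[1] (2*2+1+0,2) = (5,2)

5,2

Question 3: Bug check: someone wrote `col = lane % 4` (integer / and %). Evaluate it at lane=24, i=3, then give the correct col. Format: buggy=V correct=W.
buggy=0 correct=6

`lane % 4`[24,3]⇒0
L=24⇒gr=24>>2=6, th=24&3=0
[3]⇒row 0·2+1+8=9  col gr=6
col: 0 vs 6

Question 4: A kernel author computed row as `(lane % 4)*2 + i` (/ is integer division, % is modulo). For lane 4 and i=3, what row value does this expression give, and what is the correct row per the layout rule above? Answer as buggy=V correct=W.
`(lane % 4)*2 + i`[4,3]=>3
L=4=>grp=4>>2=1, tig=4&3=0
[3]=>row 0·2+1+8=9  col grp=1
row: 3 vs 9

buggy=3 correct=9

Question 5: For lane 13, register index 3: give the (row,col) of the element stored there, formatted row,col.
11,3

lane 13: gr=3 (13/4), th=1 (13%4)
i=3: r=1*2+1+8=11, c=gr=3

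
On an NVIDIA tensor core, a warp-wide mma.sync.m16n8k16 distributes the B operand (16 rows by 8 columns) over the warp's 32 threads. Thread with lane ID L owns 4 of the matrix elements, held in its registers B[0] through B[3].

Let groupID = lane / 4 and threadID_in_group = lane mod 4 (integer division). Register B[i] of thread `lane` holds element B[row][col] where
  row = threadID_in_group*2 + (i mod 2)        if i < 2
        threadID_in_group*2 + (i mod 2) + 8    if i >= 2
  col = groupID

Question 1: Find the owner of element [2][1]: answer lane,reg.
5,0

c: 1->gid=1  r: 2->r8=0,tid=1,i&1=0
L=1*4+1=5  i=0*2+0=0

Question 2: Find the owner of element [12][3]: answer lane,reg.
14,2

c=3→G=3  r=12→rhi=1,T=2,p=0
L=3*4+2=14  i=1*2+0=2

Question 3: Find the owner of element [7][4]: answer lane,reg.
19,1

c=4⇒gr=4  r=7⇒Rb=0,th=3,odd=1
L=4*4+3=19  i=0*2+1=1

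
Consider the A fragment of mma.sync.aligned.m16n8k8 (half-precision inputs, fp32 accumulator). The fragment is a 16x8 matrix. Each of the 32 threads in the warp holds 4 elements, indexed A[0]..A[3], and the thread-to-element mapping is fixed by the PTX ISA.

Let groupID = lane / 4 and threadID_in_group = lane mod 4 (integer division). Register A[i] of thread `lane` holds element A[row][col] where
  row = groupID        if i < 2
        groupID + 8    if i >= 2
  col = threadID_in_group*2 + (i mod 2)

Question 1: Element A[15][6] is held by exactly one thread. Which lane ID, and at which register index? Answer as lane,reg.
31,2

r=15⇒gr=7,Rb=1  c=6⇒th=3,odd=0
L=7*4+3=31  i=1*2+0=2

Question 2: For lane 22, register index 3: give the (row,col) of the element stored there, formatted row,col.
lane 22: gr=5 (22/4), th=2 (22%4)
i=3: r=5+8=13, c=2*2+1=5

13,5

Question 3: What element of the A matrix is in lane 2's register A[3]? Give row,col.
8,5

L=2->g=2>>2=0, t=2&3=2
[3]->row 0+8=8  col 2·2+1=5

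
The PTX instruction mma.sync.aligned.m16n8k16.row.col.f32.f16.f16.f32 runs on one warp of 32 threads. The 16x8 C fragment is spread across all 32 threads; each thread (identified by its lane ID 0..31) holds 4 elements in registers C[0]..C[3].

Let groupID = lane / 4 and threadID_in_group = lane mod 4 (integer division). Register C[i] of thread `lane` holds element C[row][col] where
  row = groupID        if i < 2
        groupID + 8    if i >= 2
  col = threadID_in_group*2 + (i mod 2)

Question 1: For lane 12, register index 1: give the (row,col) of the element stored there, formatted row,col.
3,1

12: grp=3,tig=0
[1] (3+0,0*2+1) = (3,1)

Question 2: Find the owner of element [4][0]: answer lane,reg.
16,0

r: 4->gid=4,r8=0  c: 0->tid=0,i&1=0
L=4*4+0=16  i=0*2+0=0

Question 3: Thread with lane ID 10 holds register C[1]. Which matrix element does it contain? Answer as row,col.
2,5

lane 10: G=2 (10/4), T=2 (10%4)
i=1: r=2+0=2, c=2*2+1=5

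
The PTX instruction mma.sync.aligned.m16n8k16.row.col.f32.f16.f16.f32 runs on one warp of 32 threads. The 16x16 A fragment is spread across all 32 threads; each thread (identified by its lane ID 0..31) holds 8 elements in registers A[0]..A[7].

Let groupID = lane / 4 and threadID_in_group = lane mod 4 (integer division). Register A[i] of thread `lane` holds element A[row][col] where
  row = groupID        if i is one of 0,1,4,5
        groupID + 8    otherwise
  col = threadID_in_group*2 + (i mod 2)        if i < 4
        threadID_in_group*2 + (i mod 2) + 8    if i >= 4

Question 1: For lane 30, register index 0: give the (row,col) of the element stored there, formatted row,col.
30: G=7,T=2
[0] (7+0,2*2+0+0) = (7,4)

7,4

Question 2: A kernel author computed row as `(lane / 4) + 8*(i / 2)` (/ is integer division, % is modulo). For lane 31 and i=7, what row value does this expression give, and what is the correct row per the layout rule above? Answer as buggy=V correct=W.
buggy=31 correct=15

`(lane / 4) + 8*(i / 2)`[31,7]->31
lane 31: gid=7 (31/4), tid=3 (31%4)
i=7: r=7+8=15, c=3*2+1+8=15
row: 31 vs 15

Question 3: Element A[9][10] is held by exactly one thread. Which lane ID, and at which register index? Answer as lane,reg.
5,6

r=9->g=1,rb=1  c=10->cb=1,t=1,b0=0
L=1*4+1=5  i=1*4+1*2+0=6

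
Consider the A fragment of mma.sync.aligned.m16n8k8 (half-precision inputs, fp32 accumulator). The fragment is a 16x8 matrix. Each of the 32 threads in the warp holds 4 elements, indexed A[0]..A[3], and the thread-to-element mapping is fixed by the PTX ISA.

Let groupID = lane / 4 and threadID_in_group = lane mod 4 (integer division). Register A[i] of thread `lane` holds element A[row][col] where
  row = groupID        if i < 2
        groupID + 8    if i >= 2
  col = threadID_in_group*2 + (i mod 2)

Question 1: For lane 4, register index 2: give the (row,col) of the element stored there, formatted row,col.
lane 4: gid=1 (4/4), tid=0 (4%4)
i=2: r=1+8=9, c=0*2+0=0

9,0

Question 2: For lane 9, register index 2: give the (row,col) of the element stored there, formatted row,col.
9: gr=2,th=1
[2] (2+8,1*2+0) = (10,2)

10,2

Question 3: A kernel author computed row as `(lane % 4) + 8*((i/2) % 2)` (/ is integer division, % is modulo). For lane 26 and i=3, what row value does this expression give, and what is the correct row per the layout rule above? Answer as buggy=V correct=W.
buggy=10 correct=14

`(lane % 4) + 8*((i/2) % 2)`[26,3]→10
lane 26: G=6 (26/4), T=2 (26%4)
i=3: r=6+8=14, c=2*2+1=5
row: 10 vs 14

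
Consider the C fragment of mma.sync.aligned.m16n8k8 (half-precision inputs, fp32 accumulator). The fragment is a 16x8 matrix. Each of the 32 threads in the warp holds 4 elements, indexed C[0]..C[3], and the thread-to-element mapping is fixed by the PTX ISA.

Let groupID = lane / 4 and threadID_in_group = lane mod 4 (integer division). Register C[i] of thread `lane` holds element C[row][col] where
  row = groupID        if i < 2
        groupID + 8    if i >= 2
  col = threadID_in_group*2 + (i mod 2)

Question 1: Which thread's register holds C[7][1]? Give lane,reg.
28,1

r:7=>grp=7,rB=0  c:1=>tig=0,lo=1
L=7*4+0=28  i=0*2+1=1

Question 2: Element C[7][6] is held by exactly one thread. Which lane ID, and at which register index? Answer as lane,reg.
31,0

r=7->g=7,rb=0  c=6->t=3,b0=0
L=7*4+3=31  i=0*2+0=0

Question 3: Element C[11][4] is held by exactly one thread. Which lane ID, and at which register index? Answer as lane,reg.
r=11->g=3,rb=1  c=4->t=2,b0=0
L=3*4+2=14  i=1*2+0=2

14,2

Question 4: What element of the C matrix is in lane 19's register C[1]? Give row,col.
4,7

lane 19->19/4=4, 19 mod 4=3
i=1  r:4+0->4  c:2·3+1->7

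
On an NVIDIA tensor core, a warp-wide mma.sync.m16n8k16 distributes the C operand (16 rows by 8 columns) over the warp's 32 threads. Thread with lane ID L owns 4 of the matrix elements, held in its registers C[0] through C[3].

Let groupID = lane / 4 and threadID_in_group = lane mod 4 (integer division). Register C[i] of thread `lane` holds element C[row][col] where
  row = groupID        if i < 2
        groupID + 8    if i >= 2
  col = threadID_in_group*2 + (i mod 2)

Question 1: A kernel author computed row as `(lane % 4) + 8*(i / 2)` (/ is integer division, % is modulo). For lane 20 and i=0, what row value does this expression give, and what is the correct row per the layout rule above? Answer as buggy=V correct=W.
`(lane % 4) + 8*(i / 2)`[20,0]=>0
lane 20: grp=5 (20/4), tig=0 (20%4)
i=0: r=5+0=5, c=0*2+0=0
row: 0 vs 5

buggy=0 correct=5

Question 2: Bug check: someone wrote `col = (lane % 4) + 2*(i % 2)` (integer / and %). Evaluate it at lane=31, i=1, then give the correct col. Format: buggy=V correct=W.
buggy=5 correct=7

`(lane % 4) + 2*(i % 2)`[31,1]→5
31: G=7,T=3
[1] (7+0,3*2+1) = (7,7)
col: 5 vs 7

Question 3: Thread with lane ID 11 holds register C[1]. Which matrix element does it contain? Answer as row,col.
11: grp=2,tig=3
[1] (2+0,3*2+1) = (2,7)

2,7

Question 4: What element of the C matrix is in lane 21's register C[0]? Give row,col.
lane 21: g=5 (21/4), t=1 (21%4)
i=0: r=5+0=5, c=1*2+0=2

5,2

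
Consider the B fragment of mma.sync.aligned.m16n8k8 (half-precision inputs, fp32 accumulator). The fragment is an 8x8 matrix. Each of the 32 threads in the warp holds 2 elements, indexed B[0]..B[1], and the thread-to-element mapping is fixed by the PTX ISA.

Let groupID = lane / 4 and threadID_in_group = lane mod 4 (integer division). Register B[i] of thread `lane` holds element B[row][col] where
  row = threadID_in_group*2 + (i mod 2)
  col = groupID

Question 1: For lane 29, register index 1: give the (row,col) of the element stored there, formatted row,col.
lane 29=>29/4=7, 29 mod 4=1
i=1  r:2·1+1=>3  c:7

3,7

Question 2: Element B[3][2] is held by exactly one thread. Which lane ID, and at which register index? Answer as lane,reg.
9,1

c=2->g=2  r=3->t=1,b0=1
L=2*4+1=9  i=1=1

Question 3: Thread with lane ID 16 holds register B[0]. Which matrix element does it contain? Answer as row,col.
0,4

16: gid=4,tid=0
[0] (0*2+0,4) = (0,4)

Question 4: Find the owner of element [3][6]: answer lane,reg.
25,1

c=6→G=6  r=3→T=1,p=1
L=6*4+1=25  i=1=1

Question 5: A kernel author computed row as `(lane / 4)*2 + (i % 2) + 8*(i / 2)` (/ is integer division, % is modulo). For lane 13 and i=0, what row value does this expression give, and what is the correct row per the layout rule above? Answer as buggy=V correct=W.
buggy=6 correct=2

`(lane / 4)*2 + (i % 2) + 8*(i / 2)`[13,0]->6
13: gid=3,tid=1
[0] (1*2+0,3) = (2,3)
row: 6 vs 2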